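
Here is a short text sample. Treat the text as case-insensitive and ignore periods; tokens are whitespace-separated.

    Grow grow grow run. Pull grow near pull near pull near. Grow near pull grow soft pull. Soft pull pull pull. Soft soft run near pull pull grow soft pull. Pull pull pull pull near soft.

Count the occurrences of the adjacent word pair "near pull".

4

Scanning the 35 overlapping bigram windows for "near pull":
  position 7–8: near pull
  position 9–10: near pull
  position 13–14: near pull
  position 25–26: near pull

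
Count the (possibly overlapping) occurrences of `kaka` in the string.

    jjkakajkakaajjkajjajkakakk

3

Sliding a length-4 window over the 26 characters (23 positions):
  position 3–6: kaka
  position 8–11: kaka
  position 21–24: kaka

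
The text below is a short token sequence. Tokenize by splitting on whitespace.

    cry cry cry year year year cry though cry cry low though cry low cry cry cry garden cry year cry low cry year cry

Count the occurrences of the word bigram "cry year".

3

Scanning the 24 overlapping bigram windows for "cry year":
  position 3–4: cry year
  position 19–20: cry year
  position 23–24: cry year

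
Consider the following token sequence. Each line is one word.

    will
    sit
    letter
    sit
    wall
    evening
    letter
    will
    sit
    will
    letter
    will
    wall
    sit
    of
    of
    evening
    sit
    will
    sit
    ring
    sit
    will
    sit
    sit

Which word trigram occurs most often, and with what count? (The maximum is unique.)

Trigram frequencies (highest first):
  sit will sit: 2
  will sit letter: 1
  sit letter sit: 1
  letter sit wall: 1
  sit wall evening: 1
  wall evening letter: 1
  … (16 more, each ≤ 1)

"sit will sit", 2 times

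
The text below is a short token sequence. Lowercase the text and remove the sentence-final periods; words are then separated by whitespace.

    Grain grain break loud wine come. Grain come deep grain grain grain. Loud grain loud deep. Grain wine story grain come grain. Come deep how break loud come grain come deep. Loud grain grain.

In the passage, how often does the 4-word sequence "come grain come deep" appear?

3

Scanning the 31 overlapping 4-gram windows for "come grain come deep":
  position 6–9: come grain come deep
  position 21–24: come grain come deep
  position 28–31: come grain come deep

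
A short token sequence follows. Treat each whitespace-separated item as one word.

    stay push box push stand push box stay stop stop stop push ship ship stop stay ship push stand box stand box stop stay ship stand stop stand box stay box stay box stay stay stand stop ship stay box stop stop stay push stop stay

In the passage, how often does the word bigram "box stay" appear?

Scanning the 45 overlapping bigram windows for "box stay":
  position 7–8: box stay
  position 29–30: box stay
  position 31–32: box stay
  position 33–34: box stay

4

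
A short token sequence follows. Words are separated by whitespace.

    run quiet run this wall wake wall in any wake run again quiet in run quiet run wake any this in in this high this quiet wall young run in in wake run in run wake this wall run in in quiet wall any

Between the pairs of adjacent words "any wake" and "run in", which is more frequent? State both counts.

"run in" (3 vs 1)

"any wake": 1 occurrence
"run in": 3 occurrences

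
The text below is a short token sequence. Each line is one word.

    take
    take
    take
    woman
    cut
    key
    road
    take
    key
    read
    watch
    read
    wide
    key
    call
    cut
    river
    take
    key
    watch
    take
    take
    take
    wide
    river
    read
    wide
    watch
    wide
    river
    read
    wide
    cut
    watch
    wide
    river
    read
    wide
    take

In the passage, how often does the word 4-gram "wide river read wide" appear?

Scanning the 36 overlapping 4-gram windows for "wide river read wide":
  position 24–27: wide river read wide
  position 29–32: wide river read wide
  position 35–38: wide river read wide

3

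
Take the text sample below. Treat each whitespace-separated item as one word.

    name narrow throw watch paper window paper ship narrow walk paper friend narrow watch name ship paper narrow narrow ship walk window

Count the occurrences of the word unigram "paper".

Scanning the 22 tokens for "paper":
  position 5: paper
  position 7: paper
  position 11: paper
  position 17: paper

4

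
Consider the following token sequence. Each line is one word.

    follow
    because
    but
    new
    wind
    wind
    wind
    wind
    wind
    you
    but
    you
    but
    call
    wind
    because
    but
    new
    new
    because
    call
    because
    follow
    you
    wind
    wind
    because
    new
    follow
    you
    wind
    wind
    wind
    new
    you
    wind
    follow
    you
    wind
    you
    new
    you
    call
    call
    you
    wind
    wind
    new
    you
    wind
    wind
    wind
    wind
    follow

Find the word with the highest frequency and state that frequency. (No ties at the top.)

"wind", 19 times

Unigram frequencies (highest first):
  wind: 19
  you: 10
  new: 7
  follow: 5
  because: 5
  but: 4
  … (1 more, each ≤ 4)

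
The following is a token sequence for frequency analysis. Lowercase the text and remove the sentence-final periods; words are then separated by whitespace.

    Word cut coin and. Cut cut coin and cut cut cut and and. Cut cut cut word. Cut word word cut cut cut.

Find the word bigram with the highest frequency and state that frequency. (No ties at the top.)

"cut cut", 7 times

Bigram frequencies (highest first):
  cut cut: 7
  word cut: 3
  and cut: 3
  cut coin: 2
  coin and: 2
  cut word: 2
  … (3 more, each ≤ 1)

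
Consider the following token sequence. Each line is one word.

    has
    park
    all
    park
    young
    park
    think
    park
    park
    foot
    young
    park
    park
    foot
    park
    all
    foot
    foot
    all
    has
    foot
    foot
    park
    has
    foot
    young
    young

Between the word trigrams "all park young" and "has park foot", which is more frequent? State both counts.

"all park young": 1 occurrence
"has park foot": 0 occurrences

"all park young" (1 vs 0)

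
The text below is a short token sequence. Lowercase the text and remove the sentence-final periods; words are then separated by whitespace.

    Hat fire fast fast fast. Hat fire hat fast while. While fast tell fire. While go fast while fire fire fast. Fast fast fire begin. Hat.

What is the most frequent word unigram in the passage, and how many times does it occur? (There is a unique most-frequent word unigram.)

"fast", 9 times

Unigram frequencies (highest first):
  fast: 9
  fire: 6
  hat: 4
  while: 4
  tell: 1
  go: 1
  … (1 more, each ≤ 1)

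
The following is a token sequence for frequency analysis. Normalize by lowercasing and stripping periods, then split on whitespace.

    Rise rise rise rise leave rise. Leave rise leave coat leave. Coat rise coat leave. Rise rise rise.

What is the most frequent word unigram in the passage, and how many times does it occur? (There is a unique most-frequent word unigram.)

"rise", 10 times

Unigram frequencies (highest first):
  rise: 10
  leave: 5
  coat: 3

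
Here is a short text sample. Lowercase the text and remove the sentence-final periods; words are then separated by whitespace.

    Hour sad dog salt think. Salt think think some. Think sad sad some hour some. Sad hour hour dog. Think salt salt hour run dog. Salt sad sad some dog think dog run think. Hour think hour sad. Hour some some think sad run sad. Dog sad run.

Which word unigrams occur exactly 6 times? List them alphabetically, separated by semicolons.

dog; some

Unigram counts meeting the condition (exactly 6 times):
  dog: 6
  some: 6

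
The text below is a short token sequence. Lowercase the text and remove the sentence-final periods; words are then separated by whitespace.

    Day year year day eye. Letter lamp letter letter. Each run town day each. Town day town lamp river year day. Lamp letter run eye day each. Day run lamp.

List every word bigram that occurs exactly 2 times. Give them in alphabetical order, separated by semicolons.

Bigram counts meeting the condition (exactly 2 times):
  day each: 2
  lamp letter: 2
  town day: 2
  year day: 2

day each; lamp letter; town day; year day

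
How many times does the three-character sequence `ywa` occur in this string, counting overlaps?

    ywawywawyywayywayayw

4

Sliding a length-3 window over the 20 characters (18 positions):
  position 1–3: ywa
  position 5–7: ywa
  position 10–12: ywa
  position 14–16: ywa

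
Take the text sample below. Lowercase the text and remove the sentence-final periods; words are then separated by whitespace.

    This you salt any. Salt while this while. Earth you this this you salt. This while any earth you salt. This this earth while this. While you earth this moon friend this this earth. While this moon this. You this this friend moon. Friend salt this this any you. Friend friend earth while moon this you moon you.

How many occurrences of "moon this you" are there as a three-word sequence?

2

Scanning the 56 overlapping trigram windows for "moon this you":
  position 37–39: moon this you
  position 54–56: moon this you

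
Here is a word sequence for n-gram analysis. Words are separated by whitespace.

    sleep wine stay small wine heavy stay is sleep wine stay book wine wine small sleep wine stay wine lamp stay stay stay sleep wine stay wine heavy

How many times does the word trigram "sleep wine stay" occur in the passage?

Scanning the 26 overlapping trigram windows for "sleep wine stay":
  position 1–3: sleep wine stay
  position 9–11: sleep wine stay
  position 16–18: sleep wine stay
  position 24–26: sleep wine stay

4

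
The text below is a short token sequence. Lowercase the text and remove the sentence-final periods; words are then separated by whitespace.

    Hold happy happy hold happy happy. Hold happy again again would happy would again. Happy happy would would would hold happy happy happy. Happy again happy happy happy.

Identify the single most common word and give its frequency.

"happy", 15 times

Unigram frequencies (highest first):
  happy: 15
  would: 5
  hold: 4
  again: 4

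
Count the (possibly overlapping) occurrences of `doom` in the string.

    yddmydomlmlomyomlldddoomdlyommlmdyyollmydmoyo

1

Sliding a length-4 window over the 45 characters (42 positions):
  position 21–24: doom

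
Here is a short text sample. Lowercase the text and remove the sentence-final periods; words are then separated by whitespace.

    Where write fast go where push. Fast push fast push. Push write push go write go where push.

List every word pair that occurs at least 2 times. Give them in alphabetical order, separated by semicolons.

fast push; go where; push fast; where push

Bigram counts meeting the condition (at least 2 times):
  fast push: 2
  go where: 2
  push fast: 2
  where push: 2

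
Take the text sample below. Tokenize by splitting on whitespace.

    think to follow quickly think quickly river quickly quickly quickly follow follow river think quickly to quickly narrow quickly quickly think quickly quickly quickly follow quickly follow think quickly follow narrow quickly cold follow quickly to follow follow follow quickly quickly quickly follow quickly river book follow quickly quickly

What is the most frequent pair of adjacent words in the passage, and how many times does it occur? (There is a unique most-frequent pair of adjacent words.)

Bigram frequencies (highest first):
  quickly quickly: 8
  follow quickly: 6
  quickly follow: 5
  think quickly: 4
  follow follow: 3
  to follow: 2
  … (16 more, each ≤ 2)

"quickly quickly", 8 times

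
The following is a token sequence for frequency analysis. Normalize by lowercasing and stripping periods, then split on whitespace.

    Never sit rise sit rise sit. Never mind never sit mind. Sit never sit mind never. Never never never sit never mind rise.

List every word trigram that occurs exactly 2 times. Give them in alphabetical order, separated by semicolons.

Trigram counts meeting the condition (exactly 2 times):
  never never never: 2
  never sit mind: 2
  sit never mind: 2
  sit rise sit: 2

never never never; never sit mind; sit never mind; sit rise sit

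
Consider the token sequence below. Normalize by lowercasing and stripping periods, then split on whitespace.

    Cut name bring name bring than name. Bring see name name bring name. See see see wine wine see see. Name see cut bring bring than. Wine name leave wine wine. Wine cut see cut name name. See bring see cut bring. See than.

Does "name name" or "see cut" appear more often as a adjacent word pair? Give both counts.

"name name": 2 occurrences
"see cut": 3 occurrences

"see cut" (3 vs 2)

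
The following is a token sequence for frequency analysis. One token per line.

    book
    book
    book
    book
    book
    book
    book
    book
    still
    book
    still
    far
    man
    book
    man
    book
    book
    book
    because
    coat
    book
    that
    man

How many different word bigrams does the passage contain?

12

23 tokens → 22 bigram windows in total.
Repeated bigrams (each contributes count−1 duplicates):
  book book: 9
  book still: 2
  man book: 2
10 duplicate windows → 22 − 10 = 12 distinct.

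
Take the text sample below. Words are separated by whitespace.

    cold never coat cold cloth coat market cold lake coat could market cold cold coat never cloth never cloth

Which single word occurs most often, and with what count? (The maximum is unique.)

"cold", 5 times

Unigram frequencies (highest first):
  cold: 5
  coat: 4
  never: 3
  cloth: 3
  market: 2
  lake: 1
  … (1 more, each ≤ 1)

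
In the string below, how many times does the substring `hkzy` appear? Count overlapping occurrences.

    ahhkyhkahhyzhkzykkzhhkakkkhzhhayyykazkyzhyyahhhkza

1

Sliding a length-4 window over the 50 characters (47 positions):
  position 13–16: hkzy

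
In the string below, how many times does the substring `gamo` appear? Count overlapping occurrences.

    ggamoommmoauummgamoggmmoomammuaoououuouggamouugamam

3

Sliding a length-4 window over the 51 characters (48 positions):
  position 2–5: gamo
  position 16–19: gamo
  position 41–44: gamo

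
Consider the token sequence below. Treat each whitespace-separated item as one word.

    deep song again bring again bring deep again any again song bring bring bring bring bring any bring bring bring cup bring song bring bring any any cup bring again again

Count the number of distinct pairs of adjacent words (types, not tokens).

19

31 tokens → 30 bigram windows in total.
Repeated bigrams (each contributes count−1 duplicates):
  bring bring: 7
  again bring: 2
  bring again: 2
  bring any: 2
  cup bring: 2
  song bring: 2
11 duplicate windows → 30 − 11 = 19 distinct.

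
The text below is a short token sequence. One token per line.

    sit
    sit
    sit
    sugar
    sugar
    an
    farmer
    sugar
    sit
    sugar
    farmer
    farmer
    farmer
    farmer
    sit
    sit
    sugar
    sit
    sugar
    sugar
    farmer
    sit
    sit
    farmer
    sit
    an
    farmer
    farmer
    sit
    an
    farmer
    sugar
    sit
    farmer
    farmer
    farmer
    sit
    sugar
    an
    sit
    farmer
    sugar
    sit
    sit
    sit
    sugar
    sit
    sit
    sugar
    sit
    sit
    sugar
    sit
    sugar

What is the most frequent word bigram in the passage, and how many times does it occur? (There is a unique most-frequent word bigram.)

"sit sugar", 9 times

Bigram frequencies (highest first):
  sit sugar: 9
  sit sit: 8
  sugar sit: 7
  farmer farmer: 6
  farmer sit: 5
  an farmer: 3
  … (7 more, each ≤ 3)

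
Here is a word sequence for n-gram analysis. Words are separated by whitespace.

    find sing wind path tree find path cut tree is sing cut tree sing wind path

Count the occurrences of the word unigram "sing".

Scanning the 16 tokens for "sing":
  position 2: sing
  position 11: sing
  position 14: sing

3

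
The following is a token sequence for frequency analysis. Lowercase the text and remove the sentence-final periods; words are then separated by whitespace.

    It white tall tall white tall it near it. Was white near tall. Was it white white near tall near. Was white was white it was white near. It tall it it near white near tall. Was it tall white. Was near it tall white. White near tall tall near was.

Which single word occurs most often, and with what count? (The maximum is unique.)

"white", 12 times

Unigram frequencies (highest first):
  white: 12
  tall: 11
  it: 10
  near: 10
  was: 8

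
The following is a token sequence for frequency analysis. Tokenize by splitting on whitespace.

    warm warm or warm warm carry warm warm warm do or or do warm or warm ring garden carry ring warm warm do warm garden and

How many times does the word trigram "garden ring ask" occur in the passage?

Scanning the 24 overlapping trigram windows for "garden ring ask":
  (none found)

0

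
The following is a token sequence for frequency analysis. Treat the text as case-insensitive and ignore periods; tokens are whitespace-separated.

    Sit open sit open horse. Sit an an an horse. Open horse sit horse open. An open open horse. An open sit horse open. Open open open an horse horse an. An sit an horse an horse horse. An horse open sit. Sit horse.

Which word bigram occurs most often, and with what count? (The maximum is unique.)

"an horse", 5 times

Bigram frequencies (highest first):
  an horse: 5
  horse open: 4
  open open: 4
  horse an: 4
  open sit: 3
  open horse: 3
  … (10 more, each ≤ 3)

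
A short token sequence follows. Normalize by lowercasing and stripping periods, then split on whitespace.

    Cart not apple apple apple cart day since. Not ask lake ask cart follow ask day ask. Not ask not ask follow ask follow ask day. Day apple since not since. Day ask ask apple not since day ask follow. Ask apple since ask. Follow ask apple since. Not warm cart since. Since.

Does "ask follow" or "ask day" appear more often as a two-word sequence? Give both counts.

"ask follow" (4 vs 2)

"ask follow": 4 occurrences
"ask day": 2 occurrences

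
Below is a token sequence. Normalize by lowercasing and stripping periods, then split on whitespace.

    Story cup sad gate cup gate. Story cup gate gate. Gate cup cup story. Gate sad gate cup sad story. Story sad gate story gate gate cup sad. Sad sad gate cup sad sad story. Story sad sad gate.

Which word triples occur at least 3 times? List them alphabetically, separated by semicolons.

Trigram counts meeting the condition (at least 3 times):
  gate cup sad: 3
  sad gate cup: 3

gate cup sad; sad gate cup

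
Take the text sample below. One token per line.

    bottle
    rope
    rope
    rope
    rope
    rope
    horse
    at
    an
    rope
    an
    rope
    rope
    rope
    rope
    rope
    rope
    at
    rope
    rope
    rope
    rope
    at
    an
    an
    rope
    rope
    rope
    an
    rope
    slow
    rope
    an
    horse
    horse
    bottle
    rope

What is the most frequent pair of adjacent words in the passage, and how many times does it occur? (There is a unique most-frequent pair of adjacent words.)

Bigram frequencies (highest first):
  rope rope: 14
  an rope: 4
  rope an: 3
  bottle rope: 2
  at an: 2
  rope at: 2
  … (9 more, each ≤ 1)

"rope rope", 14 times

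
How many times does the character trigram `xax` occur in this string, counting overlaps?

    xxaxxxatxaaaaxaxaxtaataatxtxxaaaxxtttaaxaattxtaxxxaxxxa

4

Sliding a length-3 window over the 55 characters (53 positions):
  position 2–4: xax
  position 14–16: xax
  position 16–18: xax
  position 50–52: xax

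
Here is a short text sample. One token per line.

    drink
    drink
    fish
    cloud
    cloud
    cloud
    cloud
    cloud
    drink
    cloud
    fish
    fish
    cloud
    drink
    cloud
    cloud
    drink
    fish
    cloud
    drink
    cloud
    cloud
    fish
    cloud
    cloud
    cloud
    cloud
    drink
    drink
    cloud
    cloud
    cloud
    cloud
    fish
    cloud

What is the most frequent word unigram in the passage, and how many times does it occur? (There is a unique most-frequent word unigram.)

"cloud", 21 times

Unigram frequencies (highest first):
  cloud: 21
  drink: 8
  fish: 6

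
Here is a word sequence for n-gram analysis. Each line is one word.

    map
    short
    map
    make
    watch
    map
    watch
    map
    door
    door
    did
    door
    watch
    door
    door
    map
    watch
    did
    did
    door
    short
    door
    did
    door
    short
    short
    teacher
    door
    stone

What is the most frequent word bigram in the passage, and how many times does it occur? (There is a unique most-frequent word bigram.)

Bigram frequencies (highest first):
  did door: 3
  watch map: 2
  map watch: 2
  door door: 2
  door did: 2
  door short: 2
  … (15 more, each ≤ 1)

"did door", 3 times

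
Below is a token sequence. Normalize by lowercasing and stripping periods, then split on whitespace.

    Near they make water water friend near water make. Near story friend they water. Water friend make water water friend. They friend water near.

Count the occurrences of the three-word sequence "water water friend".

Scanning the 22 overlapping trigram windows for "water water friend":
  position 4–6: water water friend
  position 14–16: water water friend
  position 18–20: water water friend

3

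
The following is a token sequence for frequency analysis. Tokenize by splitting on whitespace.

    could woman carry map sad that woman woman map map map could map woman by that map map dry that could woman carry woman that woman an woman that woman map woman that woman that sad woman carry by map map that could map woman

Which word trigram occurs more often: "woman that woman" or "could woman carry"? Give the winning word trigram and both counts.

"woman that woman" (3 vs 2)

"woman that woman": 3 occurrences
"could woman carry": 2 occurrences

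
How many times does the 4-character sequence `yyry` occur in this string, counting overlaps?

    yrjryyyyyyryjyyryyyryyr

3

Sliding a length-4 window over the 23 characters (20 positions):
  position 9–12: yyry
  position 14–17: yyry
  position 18–21: yyry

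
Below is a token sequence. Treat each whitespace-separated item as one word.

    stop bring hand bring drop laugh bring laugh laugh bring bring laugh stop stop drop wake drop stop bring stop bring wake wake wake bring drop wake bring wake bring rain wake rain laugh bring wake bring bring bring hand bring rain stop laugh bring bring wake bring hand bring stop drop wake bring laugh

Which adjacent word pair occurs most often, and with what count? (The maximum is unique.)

Bigram frequencies (highest first):
  wake bring: 6
  laugh bring: 4
  bring bring: 4
  bring wake: 4
  stop bring: 3
  bring hand: 3
  … (19 more, each ≤ 3)

"wake bring", 6 times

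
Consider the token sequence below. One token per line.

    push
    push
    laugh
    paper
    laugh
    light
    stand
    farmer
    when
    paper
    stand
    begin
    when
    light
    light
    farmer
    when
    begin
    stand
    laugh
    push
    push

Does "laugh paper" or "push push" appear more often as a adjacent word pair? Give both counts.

"laugh paper": 1 occurrence
"push push": 2 occurrences

"push push" (2 vs 1)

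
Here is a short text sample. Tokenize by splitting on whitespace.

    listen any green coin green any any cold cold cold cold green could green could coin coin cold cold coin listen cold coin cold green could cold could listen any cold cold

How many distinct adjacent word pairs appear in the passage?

20

32 tokens → 31 bigram windows in total.
Repeated bigrams (each contributes count−1 duplicates):
  cold cold: 5
  green could: 3
  any cold: 2
  coin cold: 2
  cold coin: 2
  cold green: 2
  listen any: 2
11 duplicate windows → 31 − 11 = 20 distinct.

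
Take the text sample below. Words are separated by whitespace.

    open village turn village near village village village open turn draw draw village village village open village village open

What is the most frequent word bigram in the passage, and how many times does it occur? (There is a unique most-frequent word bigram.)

"village village", 5 times

Bigram frequencies (highest first):
  village village: 5
  village open: 3
  open village: 2
  village turn: 1
  turn village: 1
  village near: 1
  … (5 more, each ≤ 1)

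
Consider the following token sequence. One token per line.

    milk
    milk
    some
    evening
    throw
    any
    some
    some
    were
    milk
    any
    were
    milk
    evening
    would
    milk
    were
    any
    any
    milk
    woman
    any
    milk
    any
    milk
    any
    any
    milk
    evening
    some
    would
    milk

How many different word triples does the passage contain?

28

32 tokens → 30 trigram windows in total.
Repeated trigrams (each contributes count−1 duplicates):
  any any milk: 2
  any milk any: 2
2 duplicate windows → 30 − 2 = 28 distinct.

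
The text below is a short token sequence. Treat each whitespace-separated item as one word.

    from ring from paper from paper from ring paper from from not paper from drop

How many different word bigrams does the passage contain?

9

15 tokens → 14 bigram windows in total.
Repeated bigrams (each contributes count−1 duplicates):
  paper from: 4
  from paper: 2
  from ring: 2
5 duplicate windows → 14 − 5 = 9 distinct.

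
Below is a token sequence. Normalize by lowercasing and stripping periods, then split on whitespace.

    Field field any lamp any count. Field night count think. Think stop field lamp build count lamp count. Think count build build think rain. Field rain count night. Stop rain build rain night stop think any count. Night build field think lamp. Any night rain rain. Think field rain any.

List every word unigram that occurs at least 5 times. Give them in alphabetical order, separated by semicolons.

any; build; count; field; night; rain; think

Unigram counts meeting the condition (at least 5 times):
  any: 5
  build: 5
  count: 7
  field: 7
  night: 5
  rain: 7
  think: 7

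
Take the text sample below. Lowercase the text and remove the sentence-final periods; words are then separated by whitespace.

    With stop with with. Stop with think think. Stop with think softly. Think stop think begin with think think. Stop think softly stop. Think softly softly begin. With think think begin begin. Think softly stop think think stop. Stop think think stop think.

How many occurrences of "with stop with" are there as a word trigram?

Scanning the 41 overlapping trigram windows for "with stop with":
  position 1–3: with stop with
  position 4–6: with stop with

2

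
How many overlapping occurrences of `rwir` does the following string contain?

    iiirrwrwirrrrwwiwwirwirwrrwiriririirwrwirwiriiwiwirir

Sliding a length-4 window over the 53 characters (50 positions):
  position 7–10: rwir
  position 20–23: rwir
  position 26–29: rwir
  position 38–41: rwir
  position 41–44: rwir

5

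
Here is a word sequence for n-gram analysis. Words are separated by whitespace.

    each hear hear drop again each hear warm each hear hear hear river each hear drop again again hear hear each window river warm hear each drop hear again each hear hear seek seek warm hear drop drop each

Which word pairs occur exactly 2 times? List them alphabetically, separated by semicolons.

Bigram counts meeting the condition (exactly 2 times):
  again each: 2
  drop again: 2
  hear each: 2
  warm hear: 2

again each; drop again; hear each; warm hear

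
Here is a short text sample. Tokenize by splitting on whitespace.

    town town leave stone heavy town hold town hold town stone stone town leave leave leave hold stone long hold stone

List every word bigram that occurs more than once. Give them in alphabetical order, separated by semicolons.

hold stone; hold town; leave leave; town hold; town leave

Bigram counts meeting the condition (more than once):
  hold stone: 2
  hold town: 2
  leave leave: 2
  town hold: 2
  town leave: 2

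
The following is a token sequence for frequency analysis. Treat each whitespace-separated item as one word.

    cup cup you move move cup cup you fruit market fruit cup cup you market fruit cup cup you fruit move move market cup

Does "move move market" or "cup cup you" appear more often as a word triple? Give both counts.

"move move market": 1 occurrence
"cup cup you": 4 occurrences

"cup cup you" (4 vs 1)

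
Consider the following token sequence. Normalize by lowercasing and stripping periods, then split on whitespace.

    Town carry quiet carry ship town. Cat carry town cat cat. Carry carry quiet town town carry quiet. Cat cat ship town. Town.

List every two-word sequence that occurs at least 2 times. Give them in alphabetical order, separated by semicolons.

Bigram counts meeting the condition (at least 2 times):
  carry quiet: 3
  cat carry: 2
  cat cat: 2
  ship town: 2
  town carry: 2
  town cat: 2
  town town: 2

carry quiet; cat carry; cat cat; ship town; town carry; town cat; town town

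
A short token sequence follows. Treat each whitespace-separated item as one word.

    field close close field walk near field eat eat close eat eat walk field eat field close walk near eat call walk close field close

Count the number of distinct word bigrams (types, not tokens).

25 tokens → 24 bigram windows in total.
Repeated bigrams (each contributes count−1 duplicates):
  field close: 3
  close field: 2
  eat eat: 2
  field eat: 2
  walk near: 2
6 duplicate windows → 24 − 6 = 18 distinct.

18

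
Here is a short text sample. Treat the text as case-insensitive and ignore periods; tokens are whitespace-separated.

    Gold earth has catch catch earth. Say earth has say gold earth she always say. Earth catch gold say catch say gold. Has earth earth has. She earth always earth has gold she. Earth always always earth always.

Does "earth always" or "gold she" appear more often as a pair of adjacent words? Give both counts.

"earth always": 3 occurrences
"gold she": 1 occurrence

"earth always" (3 vs 1)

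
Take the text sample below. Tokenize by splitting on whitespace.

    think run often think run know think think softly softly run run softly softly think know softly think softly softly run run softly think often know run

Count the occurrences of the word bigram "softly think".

3

Scanning the 26 overlapping bigram windows for "softly think":
  position 14–15: softly think
  position 17–18: softly think
  position 23–24: softly think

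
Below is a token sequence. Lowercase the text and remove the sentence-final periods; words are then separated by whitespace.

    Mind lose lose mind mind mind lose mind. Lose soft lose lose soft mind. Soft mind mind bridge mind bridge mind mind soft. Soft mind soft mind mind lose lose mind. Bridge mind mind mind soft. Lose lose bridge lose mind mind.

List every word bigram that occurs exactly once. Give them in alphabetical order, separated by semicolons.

Bigram counts meeting the condition (exactly once):
  bridge lose: 1
  lose bridge: 1
  soft soft: 1

bridge lose; lose bridge; soft soft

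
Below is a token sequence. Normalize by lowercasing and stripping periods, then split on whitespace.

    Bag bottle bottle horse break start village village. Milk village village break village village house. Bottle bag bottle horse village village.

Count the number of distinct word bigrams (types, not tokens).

15

21 tokens → 20 bigram windows in total.
Repeated bigrams (each contributes count−1 duplicates):
  village village: 4
  bag bottle: 2
  bottle horse: 2
5 duplicate windows → 20 − 5 = 15 distinct.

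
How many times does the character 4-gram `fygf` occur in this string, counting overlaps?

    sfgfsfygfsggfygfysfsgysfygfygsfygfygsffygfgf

5

Sliding a length-4 window over the 44 characters (41 positions):
  position 6–9: fygf
  position 13–16: fygf
  position 24–27: fygf
  position 31–34: fygf
  position 39–42: fygf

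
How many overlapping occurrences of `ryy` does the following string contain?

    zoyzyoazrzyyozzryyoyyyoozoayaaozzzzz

1

Sliding a length-3 window over the 36 characters (34 positions):
  position 16–18: ryy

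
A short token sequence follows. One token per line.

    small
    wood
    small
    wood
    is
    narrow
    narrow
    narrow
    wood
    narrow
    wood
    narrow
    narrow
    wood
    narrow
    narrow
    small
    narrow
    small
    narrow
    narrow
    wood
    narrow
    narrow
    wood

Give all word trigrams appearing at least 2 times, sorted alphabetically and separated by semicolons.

Trigram counts meeting the condition (at least 2 times):
  narrow narrow wood: 4
  narrow small narrow: 2
  narrow wood narrow: 4
  wood narrow narrow: 3

narrow narrow wood; narrow small narrow; narrow wood narrow; wood narrow narrow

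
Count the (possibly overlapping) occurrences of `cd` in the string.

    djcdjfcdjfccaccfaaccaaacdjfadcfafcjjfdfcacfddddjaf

Sliding a length-2 window over the 50 characters (49 positions):
  position 3–4: cd
  position 7–8: cd
  position 24–25: cd

3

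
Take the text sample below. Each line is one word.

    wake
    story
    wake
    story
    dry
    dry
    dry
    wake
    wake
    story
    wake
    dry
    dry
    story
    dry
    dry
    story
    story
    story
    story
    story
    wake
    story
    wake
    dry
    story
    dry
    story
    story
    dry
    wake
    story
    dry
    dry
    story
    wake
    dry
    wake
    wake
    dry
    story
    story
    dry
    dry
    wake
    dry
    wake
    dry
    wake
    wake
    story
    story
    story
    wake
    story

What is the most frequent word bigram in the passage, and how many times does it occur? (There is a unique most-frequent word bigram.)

"story story", 8 times

Bigram frequencies (highest first):
  story story: 8
  wake story: 7
  story wake: 6
  story dry: 6
  dry dry: 6
  dry wake: 6
  … (3 more, each ≤ 6)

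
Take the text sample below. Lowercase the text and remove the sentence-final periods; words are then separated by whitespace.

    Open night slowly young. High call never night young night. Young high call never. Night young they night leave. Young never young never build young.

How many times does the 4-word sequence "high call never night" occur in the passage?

Scanning the 22 overlapping 4-gram windows for "high call never night":
  position 5–8: high call never night
  position 12–15: high call never night

2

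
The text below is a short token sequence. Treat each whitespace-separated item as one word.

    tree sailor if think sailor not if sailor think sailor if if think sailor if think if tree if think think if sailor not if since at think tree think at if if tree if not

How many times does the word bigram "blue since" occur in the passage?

0

Scanning the 35 overlapping bigram windows for "blue since":
  (none found)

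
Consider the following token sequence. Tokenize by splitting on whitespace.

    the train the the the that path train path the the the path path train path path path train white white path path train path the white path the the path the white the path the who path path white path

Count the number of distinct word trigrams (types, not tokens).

29

41 tokens → 39 trigram windows in total.
Repeated trigrams (each contributes count−1 duplicates):
  path path train: 3
  path train path: 3
  path the the: 2
  path the white: 2
  the path the: 2
  the the path: 2
  the the the: 2
  train path the: 2
10 duplicate windows → 39 − 10 = 29 distinct.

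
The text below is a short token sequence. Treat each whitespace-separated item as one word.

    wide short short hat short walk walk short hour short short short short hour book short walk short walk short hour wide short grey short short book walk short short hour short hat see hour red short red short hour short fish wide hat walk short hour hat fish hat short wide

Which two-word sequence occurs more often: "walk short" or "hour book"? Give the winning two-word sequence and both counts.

"walk short": 5 occurrences
"hour book": 1 occurrence

"walk short" (5 vs 1)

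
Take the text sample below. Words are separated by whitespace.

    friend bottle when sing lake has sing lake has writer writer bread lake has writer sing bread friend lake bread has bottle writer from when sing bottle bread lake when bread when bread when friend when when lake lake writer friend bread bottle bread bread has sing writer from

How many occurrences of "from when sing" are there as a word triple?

Scanning the 47 overlapping trigram windows for "from when sing":
  position 24–26: from when sing

1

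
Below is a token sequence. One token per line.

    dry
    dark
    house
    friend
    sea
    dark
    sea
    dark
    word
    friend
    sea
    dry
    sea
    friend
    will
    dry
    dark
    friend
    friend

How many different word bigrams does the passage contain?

15

19 tokens → 18 bigram windows in total.
Repeated bigrams (each contributes count−1 duplicates):
  dry dark: 2
  friend sea: 2
  sea dark: 2
3 duplicate windows → 18 − 3 = 15 distinct.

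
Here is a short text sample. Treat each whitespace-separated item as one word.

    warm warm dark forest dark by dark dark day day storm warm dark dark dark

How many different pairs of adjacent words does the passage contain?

15 tokens → 14 bigram windows in total.
Repeated bigrams (each contributes count−1 duplicates):
  dark dark: 3
  warm dark: 2
3 duplicate windows → 14 − 3 = 11 distinct.

11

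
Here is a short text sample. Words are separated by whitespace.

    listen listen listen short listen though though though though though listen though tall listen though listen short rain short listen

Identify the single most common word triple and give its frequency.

"though though though", 3 times

Trigram frequencies (highest first):
  though though though: 3
  listen listen listen: 1
  listen listen short: 1
  listen short listen: 1
  short listen though: 1
  listen though though: 1
  … (10 more, each ≤ 1)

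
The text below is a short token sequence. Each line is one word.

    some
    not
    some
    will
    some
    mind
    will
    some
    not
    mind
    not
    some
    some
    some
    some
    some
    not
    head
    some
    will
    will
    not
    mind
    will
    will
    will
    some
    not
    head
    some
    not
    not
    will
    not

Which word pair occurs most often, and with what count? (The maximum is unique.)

Bigram frequencies (highest first):
  some not: 5
  some some: 4
  will some: 3
  will will: 3
  not some: 2
  some will: 2
  … (9 more, each ≤ 2)

"some not", 5 times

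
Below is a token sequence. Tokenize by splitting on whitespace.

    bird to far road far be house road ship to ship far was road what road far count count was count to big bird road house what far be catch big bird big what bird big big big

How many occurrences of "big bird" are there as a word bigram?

2

Scanning the 37 overlapping bigram windows for "big bird":
  position 23–24: big bird
  position 31–32: big bird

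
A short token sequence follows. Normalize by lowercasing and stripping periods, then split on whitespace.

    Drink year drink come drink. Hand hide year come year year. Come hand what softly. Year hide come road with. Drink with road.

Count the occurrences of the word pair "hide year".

Scanning the 22 overlapping bigram windows for "hide year":
  position 7–8: hide year

1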